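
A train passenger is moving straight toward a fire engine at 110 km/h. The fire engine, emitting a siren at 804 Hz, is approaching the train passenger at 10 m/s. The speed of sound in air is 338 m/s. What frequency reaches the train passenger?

110 km/h = 30.56 m/s.
Both move, so f' = f · (v + v_o)/(v − v_s).
f' = 804 × (338 + 30.56)/(338 − 10) = 804 × 368.56/328 ≈ 903 Hz.

903 Hz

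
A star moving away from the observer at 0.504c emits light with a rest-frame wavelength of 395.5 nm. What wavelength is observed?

Relativistic Doppler for wavelength: λ' = λ₀ · √((1 + β)/(1 − β)).
λ' = 395.5 × √(1.5040/0.4960) = 395.5 × 1.74134 ≈ 688.7 nm.

688.7 nm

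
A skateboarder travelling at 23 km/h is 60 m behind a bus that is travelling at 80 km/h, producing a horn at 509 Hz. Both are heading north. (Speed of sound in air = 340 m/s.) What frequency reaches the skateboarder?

487 Hz

80 km/h = 22.22 m/s; 23 km/h = 6.389 m/s.
The skateboarder is behind, so the bus is moving away from it while the skateboarder is moving toward the bus.
General Doppler shift: f' = f · (v + v_o)/(v + v_s).
f' = 509 × (340 + 6.389)/(340 + 22.22) = 509 × 346.39/362.22 ≈ 487 Hz.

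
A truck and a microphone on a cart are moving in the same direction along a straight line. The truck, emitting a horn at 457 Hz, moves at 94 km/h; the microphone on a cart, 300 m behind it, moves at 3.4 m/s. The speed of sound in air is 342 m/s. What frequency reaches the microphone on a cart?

94 km/h = 26.11 m/s.
The microphone on a cart is behind, so the truck is moving away from it while the microphone on a cart is moving toward the truck.
With source receding and observer approaching, f' = f · (v + v_o)/(v + v_s).
f' = 457 × (342 + 3.4)/(342 + 26.11) = 457 × 345.4/368.11 ≈ 429 Hz.

429 Hz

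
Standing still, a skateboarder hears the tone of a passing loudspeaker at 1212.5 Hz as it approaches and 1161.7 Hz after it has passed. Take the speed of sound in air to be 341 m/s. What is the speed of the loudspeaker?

7.3 m/s

f₁/f₂ = (v + v_s)/(v − v_s), so v_s = v · (f₁ − f₂)/(f₁ + f₂).
v_s = 341 × (1212.5 − 1161.7)/(1212.5 + 1161.7) = 341 × 50.8/2374.2 ≈ 7.3 m/s.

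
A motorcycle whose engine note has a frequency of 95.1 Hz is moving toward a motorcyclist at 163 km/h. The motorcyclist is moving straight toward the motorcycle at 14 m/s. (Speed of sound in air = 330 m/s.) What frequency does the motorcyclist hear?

163 km/h = 45.28 m/s.
General Doppler shift: f' = f · (v + v_o)/(v − v_s).
f' = 95.1 × (330 + 14)/(330 − 45.28) = 95.1 × 344/284.72 ≈ 115 Hz.

115 Hz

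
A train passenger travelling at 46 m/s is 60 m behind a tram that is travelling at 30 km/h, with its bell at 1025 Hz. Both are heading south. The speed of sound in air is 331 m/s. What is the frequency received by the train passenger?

1139 Hz

30 km/h = 8.333 m/s.
The train passenger is behind, so the tram is moving away from it while the train passenger is moving toward the tram.
General Doppler shift: f' = f · (v + v_o)/(v + v_s).
f' = 1025 × (331 + 46)/(331 + 8.333) = 1025 × 377/339.33 ≈ 1139 Hz.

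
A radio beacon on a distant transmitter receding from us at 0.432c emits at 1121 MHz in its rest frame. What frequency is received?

706.0 MHz

Relativistic Doppler for frequency: f' = f₀ · √((1 − β)/(1 + β)).
f' = 1121 × √(0.5680/1.4320) = 1121 × 0.62980 ≈ 706.0 MHz.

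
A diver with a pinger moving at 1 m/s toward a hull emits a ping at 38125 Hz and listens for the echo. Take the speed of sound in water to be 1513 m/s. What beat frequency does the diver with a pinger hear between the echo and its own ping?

50.4 Hz

The hull receives the sound from a moving source: f₁ = f₀ · v/(v − v_e) = 38125 × 1513/1512 ≈ 38150.2 Hz.
On the return leg the diver with a pinger is a moving observer: f₂ = f₁ · (v + v_e)/v = 38150.2 × 1514/1513 ≈ 38175.4 Hz.
Equivalently f₂ = f₀ · (v + v_e)/(v − v_e).
Beat against the emitted tone: |f₂ − f₀| = 2v_e·f₀/(v − v_e) = 2 × 1 × 38125/1512 ≈ 50.4 Hz.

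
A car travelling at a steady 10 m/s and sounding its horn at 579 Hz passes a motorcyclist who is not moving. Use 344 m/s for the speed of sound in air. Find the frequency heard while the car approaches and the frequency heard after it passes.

596 Hz approaching; 563 Hz receding

Approaching: f₁ = f · v/(v − v_s) = 579 × 344/334 ≈ 596 Hz.
Receding: f₂ = f · v/(v + v_s) = 579 × 344/354 ≈ 563 Hz.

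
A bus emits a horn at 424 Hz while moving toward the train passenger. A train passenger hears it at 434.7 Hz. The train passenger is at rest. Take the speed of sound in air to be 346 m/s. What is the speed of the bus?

8.5 m/s

f' = f · v/(v − v_s) ⇒ v_s = v · |1 − f/f'|.
v_s = 346 × |1 − 424/434.7| = 346 × 0.02461 ≈ 8.5 m/s.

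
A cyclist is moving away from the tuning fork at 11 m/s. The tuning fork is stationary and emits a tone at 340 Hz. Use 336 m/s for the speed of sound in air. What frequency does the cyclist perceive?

Moving observer, stationary source: f' = f · (v − v_o)/v.
f' = 340 × (336 − 11)/336 = 340 × 325/336 ≈ 329 Hz.

329 Hz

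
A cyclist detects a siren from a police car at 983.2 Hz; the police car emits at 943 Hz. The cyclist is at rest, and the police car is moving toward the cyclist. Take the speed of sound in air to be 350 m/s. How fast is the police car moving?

f' = f · v/(v − v_s) ⇒ v_s = v · |1 − f/f'|.
v_s = 350 × |1 − 943/983.2| = 350 × 0.04089 ≈ 14.3 m/s.

14.3 m/s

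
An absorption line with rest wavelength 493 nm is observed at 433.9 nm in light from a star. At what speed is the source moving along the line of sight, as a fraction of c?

λ'/λ₀ = 0.8801 < 1 (blueshift), so the source is approaching.
λ'/λ₀ = √((1 − β)/(1 + β)) for an approaching source ⇒ β = (1 − r²)/(1 + r²) with r = λ'/λ₀.
β = (1 − 0.7746)/(1 + 0.7746) ≈ 0.127.

0.127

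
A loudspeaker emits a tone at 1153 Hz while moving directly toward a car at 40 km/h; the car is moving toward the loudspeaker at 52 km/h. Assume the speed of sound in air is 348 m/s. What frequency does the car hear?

1240 Hz

40 km/h = 11.11 m/s; 52 km/h = 14.44 m/s.
With source approaching and observer approaching, f' = f · (v + v_o)/(v − v_s).
f' = 1153 × (348 + 14.44)/(348 − 11.11) = 1153 × 362.44/336.89 ≈ 1240 Hz.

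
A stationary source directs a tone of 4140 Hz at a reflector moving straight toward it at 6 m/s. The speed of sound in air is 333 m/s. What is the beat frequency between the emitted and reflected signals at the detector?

152 Hz

The reflector first receives the wave as a moving observer: f₁ = f₀ · (v + u)/v = 4140 × (333 + 6)/333 ≈ 4214.6 Hz.
The reflection then acts as a moving source: f₂ = f₁ · v/(v − u) ≈ 4291.9 Hz.
Equivalently f₂ = f₀ · (v + u)/(v − u).
Beat frequency: |f₂ − f₀| = 2u·f₀/(v − u) = 2 × 6 × 4140/327 ≈ 152 Hz.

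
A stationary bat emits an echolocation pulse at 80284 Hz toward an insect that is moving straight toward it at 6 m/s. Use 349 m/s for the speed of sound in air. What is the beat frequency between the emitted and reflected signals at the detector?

The insect first receives the wave as a moving observer: f₁ = f₀ · (v + u)/v = 80284 × (349 + 6)/349 ≈ 81664 Hz.
The reflection then acts as a moving source: f₂ = f₁ · v/(v − u) ≈ 83093 Hz.
Equivalently f₂ = f₀ · (v + u)/(v − u).
Beat frequency: |f₂ − f₀| = 2u·f₀/(v − u) = 2 × 6 × 80284/343 ≈ 2809 Hz.

2809 Hz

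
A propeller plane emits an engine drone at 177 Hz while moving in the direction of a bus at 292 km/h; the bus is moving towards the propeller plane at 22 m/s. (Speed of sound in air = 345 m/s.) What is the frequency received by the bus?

292 km/h = 81.11 m/s.
Both move, so f' = f · (v + v_o)/(v − v_s).
f' = 177 × (345 + 22)/(345 − 81.11) = 177 × 367/263.89 ≈ 246 Hz.

246 Hz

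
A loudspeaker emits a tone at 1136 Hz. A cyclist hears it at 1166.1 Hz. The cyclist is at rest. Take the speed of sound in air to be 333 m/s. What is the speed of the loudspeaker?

f' > f, so the loudspeaker is approaching.
f' = f · v/(v − v_s) ⇒ v_s = v · |1 − f/f'|.
v_s = 333 × |1 − 1136/1166.1| = 333 × 0.02581 ≈ 8.6 m/s.

8.6 m/s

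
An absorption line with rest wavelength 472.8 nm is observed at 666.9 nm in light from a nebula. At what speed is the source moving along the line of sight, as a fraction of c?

0.331

λ'/λ₀ = 1.4105 > 1 (redshift), so the source is receding.
λ'/λ₀ = √((1 + β)/(1 − β)) for a receding source ⇒ β = (r² − 1)/(r² + 1) with r = λ'/λ₀.
β = (1.9896 − 1)/(1.9896 + 1) ≈ 0.331.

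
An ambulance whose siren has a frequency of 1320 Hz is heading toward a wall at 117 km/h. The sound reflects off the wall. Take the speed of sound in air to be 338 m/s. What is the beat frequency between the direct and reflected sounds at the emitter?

117 km/h = 32.5 m/s.
The wall receives the sound from a moving source: f₁ = f₀ · v/(v − v_e) = 1320 × 338/305.5 ≈ 1460 Hz.
On the return leg the ambulance is a moving observer: f₂ = f₁ · (v + v_e)/v = 1460 × 370.5/338 ≈ 1601 Hz.
Equivalently f₂ = f₀ · (v + v_e)/(v − v_e).
Beat against the emitted tone: |f₂ − f₀| = 2v_e·f₀/(v − v_e) = 2 × 32.5 × 1320/305.5 ≈ 281 Hz.

281 Hz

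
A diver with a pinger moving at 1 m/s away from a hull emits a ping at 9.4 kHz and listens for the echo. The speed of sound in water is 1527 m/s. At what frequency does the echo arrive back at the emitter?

9.39 kHz

The hull receives the sound from a moving source: f₁ = f₀ · v/(v + v_e) = 9.4 × 1527/1528 ≈ 9.39 kHz.
On the return leg the diver with a pinger is a moving observer: f₂ = f₁ · (v − v_e)/v = 9.39 × 1526/1527 ≈ 9.39 kHz.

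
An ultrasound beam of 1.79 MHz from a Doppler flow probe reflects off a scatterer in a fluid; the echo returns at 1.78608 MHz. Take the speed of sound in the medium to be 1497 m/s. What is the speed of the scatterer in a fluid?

1.64 m/s

Double Doppler shift off a moving reflector: f₂ = f₀ · (v + u)/(v − u) (u > 0 toward emitter).
Rearranging, u = v · (f₂ − f₀)/(f₂ + f₀) = 1497 × -0.00392/3.57608 ≈ -1.64 m/s.
So the scatterer in a fluid is moving at 1.64 m/s away from the emitter.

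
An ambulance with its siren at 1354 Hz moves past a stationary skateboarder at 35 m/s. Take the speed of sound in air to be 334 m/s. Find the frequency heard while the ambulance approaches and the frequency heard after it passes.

1512 Hz approaching; 1226 Hz receding

Approaching: f₁ = f · v/(v − v_s) = 1354 × 334/299 ≈ 1512 Hz.
Receding: f₂ = f · v/(v + v_s) = 1354 × 334/369 ≈ 1226 Hz.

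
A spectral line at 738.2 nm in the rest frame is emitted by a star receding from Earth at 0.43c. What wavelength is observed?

Relativistic Doppler for wavelength: λ' = λ₀ · √((1 + β)/(1 − β)).
λ' = 738.2 × √(1.4300/0.5700) = 738.2 × 1.58391 ≈ 1169.2 nm.

1169.2 nm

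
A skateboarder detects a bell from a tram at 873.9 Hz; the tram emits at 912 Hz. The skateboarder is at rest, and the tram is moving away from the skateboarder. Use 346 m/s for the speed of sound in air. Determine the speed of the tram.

15.1 m/s

f' = f · v/(v + v_s) ⇒ v_s = v · |1 − f/f'|.
v_s = 346 × |1 − 912/873.9| = 346 × 0.0436 ≈ 15.1 m/s.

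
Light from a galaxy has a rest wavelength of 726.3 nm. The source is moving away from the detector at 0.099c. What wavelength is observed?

802.1 nm

Relativistic Doppler for wavelength: λ' = λ₀ · √((1 + β)/(1 − β)).
λ' = 726.3 × √(1.0990/0.9010) = 726.3 × 1.10443 ≈ 802.1 nm.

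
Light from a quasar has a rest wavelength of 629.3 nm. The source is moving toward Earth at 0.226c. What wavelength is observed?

500.0 nm

Relativistic Doppler for wavelength: λ' = λ₀ · √((1 − β)/(1 + β)).
λ' = 629.3 × √(0.7740/1.2260) = 629.3 × 0.79456 ≈ 500.0 nm.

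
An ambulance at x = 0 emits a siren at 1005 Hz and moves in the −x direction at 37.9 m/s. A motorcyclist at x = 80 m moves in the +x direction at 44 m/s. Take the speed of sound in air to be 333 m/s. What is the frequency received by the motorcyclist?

783 Hz

The observer lies on the +x side, so the source is heading away from the observer and the observer is heading away from the source.
Both move, so f' = f · (v − v_o)/(v + v_s).
f' = 1005 × (333 − 44)/(333 + 37.9) = 1005 × 289/370.9 ≈ 783 Hz.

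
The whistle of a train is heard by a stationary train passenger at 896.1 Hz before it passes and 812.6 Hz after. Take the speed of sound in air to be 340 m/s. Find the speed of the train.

16.6 m/s

f₁/f₂ = (v + v_s)/(v − v_s), so v_s = v · (f₁ − f₂)/(f₁ + f₂).
v_s = 340 × (896.1 − 812.6)/(896.1 + 812.6) = 340 × 83.5/1708.7 ≈ 16.6 m/s.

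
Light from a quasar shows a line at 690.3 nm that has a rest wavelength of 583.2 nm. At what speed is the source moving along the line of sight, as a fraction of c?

λ'/λ₀ = 1.1836 > 1 (redshift), so the source is receding.
λ'/λ₀ = √((1 + β)/(1 − β)) for a receding source ⇒ β = (r² − 1)/(r² + 1) with r = λ'/λ₀.
β = (1.4010 − 1)/(1.4010 + 1) ≈ 0.167.

0.167c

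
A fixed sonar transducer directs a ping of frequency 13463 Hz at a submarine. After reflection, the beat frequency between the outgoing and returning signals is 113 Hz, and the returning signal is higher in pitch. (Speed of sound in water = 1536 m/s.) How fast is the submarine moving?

6.4 m/s

Double Doppler shift off a moving reflector: f₂ = f₀ · (v + u)/(v − u) (u > 0 toward emitter).
Returning signal is higher, so f₂ = f₀ + Δf = 13463 + 113 = 13576 Hz.
Rearranging, u = v · (f₂ − f₀)/(f₂ + f₀) = 1536 × 113/27039 ≈ 6.4 m/s.
So the submarine is moving at 6.4 m/s toward the emitter.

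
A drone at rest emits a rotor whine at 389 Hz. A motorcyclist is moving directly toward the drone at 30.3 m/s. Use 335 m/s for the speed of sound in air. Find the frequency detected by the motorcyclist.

Moving observer, stationary source: f' = f · (v + v_o)/v.
f' = 389 × (335 + 30.3)/335 = 389 × 365.3/335 ≈ 424 Hz.

424 Hz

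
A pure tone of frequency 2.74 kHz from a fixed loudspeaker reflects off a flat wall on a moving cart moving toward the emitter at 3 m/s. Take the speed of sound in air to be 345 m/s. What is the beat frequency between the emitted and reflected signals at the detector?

48.1 Hz

The flat wall on a moving cart first receives the wave as a moving observer: f₁ = f₀ · (v + u)/v = 2.74 × (345 + 3)/345 ≈ 2.7638 kHz.
On reflection it acts as a source moving toward the stationary detector: f₂ = f₁ · v/(v − u) = 2.7638 × 345/342 ≈ 2.7881 kHz.
Equivalently f₂ = f₀ · (v + u)/(v − u).
Beat frequency (with f₀ = 2740 Hz): |f₂ − f₀| = 2u·f₀/(v − u) = 2 × 3 × 2740/342 ≈ 48.1 Hz.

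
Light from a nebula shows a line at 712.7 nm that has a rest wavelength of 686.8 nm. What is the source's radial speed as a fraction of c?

λ'/λ₀ = 1.0377 > 1 (redshift), so the source is receding.
λ'/λ₀ = √((1 + β)/(1 − β)) for a receding source ⇒ β = (r² − 1)/(r² + 1) with r = λ'/λ₀.
β = (1.0768 − 1)/(1.0768 + 1) ≈ 0.037.

0.037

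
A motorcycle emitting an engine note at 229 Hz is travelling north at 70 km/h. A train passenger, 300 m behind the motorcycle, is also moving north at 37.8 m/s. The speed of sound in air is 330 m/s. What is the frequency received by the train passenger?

70 km/h = 19.44 m/s.
The train passenger is behind, so the motorcycle is moving away from it while the train passenger is moving toward the motorcycle.
General Doppler shift: f' = f · (v + v_o)/(v + v_s).
f' = 229 × (330 + 37.8)/(330 + 19.44) = 229 × 367.8/349.44 ≈ 241 Hz.

241 Hz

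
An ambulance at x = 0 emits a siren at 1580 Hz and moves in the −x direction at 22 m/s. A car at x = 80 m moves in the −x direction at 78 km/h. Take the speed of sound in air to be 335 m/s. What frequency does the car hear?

78 km/h = 21.67 m/s.
The observer lies on the +x side, so the source is heading away from the observer and the observer is heading toward the source.
Both move, so f' = f · (v + v_o)/(v + v_s).
f' = 1580 × (335 + 21.67)/(335 + 22) = 1580 × 356.67/357 ≈ 1579 Hz.

1579 Hz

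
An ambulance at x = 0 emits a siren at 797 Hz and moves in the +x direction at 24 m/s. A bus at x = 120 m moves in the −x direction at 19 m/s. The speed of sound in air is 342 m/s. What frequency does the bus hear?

The observer lies on the +x side, so the source is heading toward the observer and the observer is heading toward the source.
With source approaching and observer approaching, f' = f · (v + v_o)/(v − v_s).
f' = 797 × (342 + 19)/(342 − 24) = 797 × 361/318 ≈ 905 Hz.

905 Hz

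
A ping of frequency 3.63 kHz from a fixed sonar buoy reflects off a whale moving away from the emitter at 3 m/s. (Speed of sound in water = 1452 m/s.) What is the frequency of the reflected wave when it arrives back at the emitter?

The whale first receives the wave as a moving observer: f₁ = f₀ · (v − u)/v = 3.63 × (1452 − 3)/1452 ≈ 3.62 kHz.
The reflection then acts as a moving source: f₂ = f₁ · v/(v + u) ≈ 3.62 kHz.

3.62 kHz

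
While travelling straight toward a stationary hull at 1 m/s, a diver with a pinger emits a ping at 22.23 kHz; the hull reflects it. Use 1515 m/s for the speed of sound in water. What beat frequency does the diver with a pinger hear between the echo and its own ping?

The hull receives the sound from a moving source: f₁ = f₀ · v/(v − v_e) = 22.23 × 1515/1514 ≈ 22.2447 kHz.
On the return leg the diver with a pinger is a moving observer: f₂ = f₁ · (v + v_e)/v = 22.2447 × 1516/1515 ≈ 22.2594 kHz.
Beat against the emitted tone (with f₀ = 22230 Hz): |f₂ − f₀| = 2v_e·f₀/(v − v_e) = 2 × 1 × 22230/1514 ≈ 29.4 Hz.

29.4 Hz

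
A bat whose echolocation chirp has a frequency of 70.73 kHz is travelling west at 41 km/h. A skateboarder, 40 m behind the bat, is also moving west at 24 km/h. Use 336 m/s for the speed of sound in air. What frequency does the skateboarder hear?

69.8 kHz

41 km/h = 11.39 m/s; 24 km/h = 6.667 m/s.
The skateboarder is behind, so the bat is moving away from it while the skateboarder is moving toward the bat.
General Doppler shift: f' = f · (v + v_o)/(v + v_s).
f' = 70.73 × (336 + 6.667)/(336 + 11.39) = 70.73 × 342.67/347.39 ≈ 69.8 kHz.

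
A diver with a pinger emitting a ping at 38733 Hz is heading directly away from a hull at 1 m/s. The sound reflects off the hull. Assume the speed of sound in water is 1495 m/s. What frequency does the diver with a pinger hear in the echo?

38681 Hz

The hull receives the sound from a moving source: f₁ = f₀ · v/(v + v_e) = 38733 × 1495/1496 ≈ 38707 Hz.
On the return leg the diver with a pinger is a moving observer: f₂ = f₁ · (v − v_e)/v = 38707 × 1494/1495 ≈ 38681 Hz.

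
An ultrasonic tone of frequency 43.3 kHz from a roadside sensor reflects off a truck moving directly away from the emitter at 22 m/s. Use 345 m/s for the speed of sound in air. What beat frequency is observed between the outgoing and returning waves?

The truck first receives the wave as a moving observer: f₁ = f₀ · (v − u)/v = 43.3 × (345 − 22)/345 ≈ 40.54 kHz.
The reflection then acts as a moving source: f₂ = f₁ · v/(v + u) ≈ 38.11 kHz.
Beat frequency (with f₀ = 43300 Hz): |f₂ − f₀| = 2u·f₀/(v + u) = 2 × 22 × 43300/367 ≈ 5191 Hz.

5191 Hz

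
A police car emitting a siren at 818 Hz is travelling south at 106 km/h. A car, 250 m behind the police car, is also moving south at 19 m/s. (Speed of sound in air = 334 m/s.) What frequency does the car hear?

106 km/h = 29.44 m/s.
The car is behind, so the police car is moving away from it while the car is moving toward the police car.
With source receding and observer approaching, f' = f · (v + v_o)/(v + v_s).
f' = 818 × (334 + 19)/(334 + 29.44) = 818 × 353/363.44 ≈ 794 Hz.

794 Hz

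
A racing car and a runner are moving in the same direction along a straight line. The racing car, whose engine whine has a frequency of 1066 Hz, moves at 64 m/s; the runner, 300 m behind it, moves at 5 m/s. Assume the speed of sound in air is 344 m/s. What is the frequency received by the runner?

912 Hz

The runner is behind, so the racing car is moving away from it while the runner is moving toward the racing car.
Both move, so f' = f · (v + v_o)/(v + v_s).
f' = 1066 × (344 + 5)/(344 + 64) = 1066 × 349/408 ≈ 912 Hz.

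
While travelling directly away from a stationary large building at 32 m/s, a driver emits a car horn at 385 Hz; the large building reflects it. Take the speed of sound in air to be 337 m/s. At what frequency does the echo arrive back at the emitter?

318 Hz

The large building receives the sound from a moving source: f₁ = f₀ · v/(v + v_e) = 385 × 337/369 ≈ 352 Hz.
On the return leg the driver is a moving observer: f₂ = f₁ · (v − v_e)/v = 352 × 305/337 ≈ 318 Hz.
Equivalently f₂ = f₀ · (v − v_e)/(v + v_e).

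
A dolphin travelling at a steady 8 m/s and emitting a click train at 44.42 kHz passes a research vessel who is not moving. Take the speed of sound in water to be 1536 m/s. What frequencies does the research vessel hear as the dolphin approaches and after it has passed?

Approaching: f₁ = f · v/(v − v_s) = 44.42 × 1536/1528 ≈ 44.7 kHz.
Receding: f₂ = f · v/(v + v_s) = 44.42 × 1536/1544 ≈ 44.2 kHz.

44.7 kHz approaching; 44.2 kHz receding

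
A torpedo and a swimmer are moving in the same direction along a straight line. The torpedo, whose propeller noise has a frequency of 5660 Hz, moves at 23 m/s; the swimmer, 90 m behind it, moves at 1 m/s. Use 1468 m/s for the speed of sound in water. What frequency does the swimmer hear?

5576 Hz

The swimmer is behind, so the torpedo is moving away from it while the swimmer is moving toward the torpedo.
Both move, so f' = f · (v + v_o)/(v + v_s).
f' = 5660 × (1468 + 1)/(1468 + 23) = 5660 × 1469/1491 ≈ 5576 Hz.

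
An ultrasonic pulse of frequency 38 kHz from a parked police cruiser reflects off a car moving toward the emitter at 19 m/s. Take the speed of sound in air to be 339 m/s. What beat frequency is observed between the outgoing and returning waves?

4512 Hz

The car first receives the wave as a moving observer: f₁ = f₀ · (v + u)/v = 38 × (339 + 19)/339 ≈ 40.13 kHz.
The reflection then acts as a moving source: f₂ = f₁ · v/(v − u) ≈ 42.51 kHz.
Equivalently f₂ = f₀ · (v + u)/(v − u).
Beat frequency (with f₀ = 38000 Hz): |f₂ − f₀| = 2u·f₀/(v − u) = 2 × 19 × 38000/320 ≈ 4512 Hz.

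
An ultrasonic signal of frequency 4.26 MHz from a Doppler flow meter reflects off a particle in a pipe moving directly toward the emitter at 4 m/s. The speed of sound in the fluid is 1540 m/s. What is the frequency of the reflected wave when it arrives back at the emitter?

4.282 MHz

At the particle in a pipe (a moving observer), f₁ = f₀ · (v + u)/v = 4.26 × 1544/1540 ≈ 4.271 MHz.
On reflection it acts as a source moving toward the stationary detector: f₂ = f₁ · v/(v − u) = 4.271 × 1540/1536 ≈ 4.282 MHz.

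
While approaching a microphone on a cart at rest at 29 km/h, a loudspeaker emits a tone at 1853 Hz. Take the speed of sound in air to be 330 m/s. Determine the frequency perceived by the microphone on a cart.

29 km/h = 8.056 m/s.
With the source moving toward a stationary observer, f' = f · v/(v − v_s).
f' = 1853 × 330/(330 − 8.056) = 1853 × 330/321.9 ≈ 1899 Hz.

1899 Hz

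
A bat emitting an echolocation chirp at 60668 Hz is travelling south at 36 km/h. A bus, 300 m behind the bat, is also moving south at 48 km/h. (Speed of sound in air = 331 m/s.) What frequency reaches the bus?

61261 Hz

36 km/h = 10 m/s; 48 km/h = 13.33 m/s.
The bus is behind, so the bat is moving away from it while the bus is moving toward the bat.
With source receding and observer approaching, f' = f · (v + v_o)/(v + v_s).
f' = 60668 × (331 + 13.33)/(331 + 10) = 60668 × 344.33/341 ≈ 61261 Hz.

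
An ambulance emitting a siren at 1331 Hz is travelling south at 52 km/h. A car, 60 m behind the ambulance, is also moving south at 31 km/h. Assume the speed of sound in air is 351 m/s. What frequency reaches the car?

52 km/h = 14.44 m/s; 31 km/h = 8.611 m/s.
The car is behind, so the ambulance is moving away from it while the car is moving toward the ambulance.
Both move, so f' = f · (v + v_o)/(v + v_s).
f' = 1331 × (351 + 8.611)/(351 + 14.44) = 1331 × 359.61/365.44 ≈ 1310 Hz.

1310 Hz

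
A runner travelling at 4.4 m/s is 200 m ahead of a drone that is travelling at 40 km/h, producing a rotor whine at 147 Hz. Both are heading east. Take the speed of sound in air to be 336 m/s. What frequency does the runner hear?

150 Hz

40 km/h = 11.11 m/s.
The runner is ahead, so the drone is moving toward it while the runner is moving away from the drone.
General Doppler shift: f' = f · (v − v_o)/(v − v_s).
f' = 147 × (336 − 4.4)/(336 − 11.11) = 147 × 331.6/324.89 ≈ 150 Hz.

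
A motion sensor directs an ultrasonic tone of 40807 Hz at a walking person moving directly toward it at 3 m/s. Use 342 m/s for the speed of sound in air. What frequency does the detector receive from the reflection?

The walking person first receives the wave as a moving observer: f₁ = f₀ · (v + u)/v = 40807 × (342 + 3)/342 ≈ 41165 Hz.
The reflection then acts as a moving source: f₂ = f₁ · v/(v − u) ≈ 41529 Hz.
Equivalently f₂ = f₀ · (v + u)/(v − u).

41529 Hz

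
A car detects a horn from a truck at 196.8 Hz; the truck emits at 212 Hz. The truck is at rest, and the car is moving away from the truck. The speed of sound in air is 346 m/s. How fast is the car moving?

24.8 m/s

f' = f · (v − v_o)/v ⇒ v_o = v · |f'/f − 1|.
v_o = 346 × |196.8/212 − 1| = 346 × 0.0717 ≈ 24.8 m/s.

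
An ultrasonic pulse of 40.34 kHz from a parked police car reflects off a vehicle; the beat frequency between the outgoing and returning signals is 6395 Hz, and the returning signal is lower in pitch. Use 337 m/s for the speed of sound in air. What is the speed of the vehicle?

29 m/s

Double Doppler shift off a moving reflector: f₂ = f₀ · (v + u)/(v − u) (u > 0 toward emitter).
Returning signal is lower, so f₂ = f₀ − Δf = 40340 − 6395 = 33945 Hz.
Rearranging, u = v · (f₂ − f₀)/(f₂ + f₀) = 337 × -6395/74285 ≈ -29 m/s.
So the vehicle is moving at 29 m/s away from the emitter.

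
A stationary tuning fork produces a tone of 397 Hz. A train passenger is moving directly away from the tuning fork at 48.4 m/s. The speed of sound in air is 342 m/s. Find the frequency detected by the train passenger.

Moving observer, stationary source: f' = f · (v − v_o)/v.
f' = 397 × (342 − 48.4)/342 = 397 × 293.6/342 ≈ 341 Hz.

341 Hz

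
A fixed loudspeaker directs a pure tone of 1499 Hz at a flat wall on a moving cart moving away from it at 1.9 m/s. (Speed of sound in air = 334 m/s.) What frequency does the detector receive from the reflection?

At the flat wall on a moving cart (a moving observer), f₁ = f₀ · (v − u)/v = 1499 × 332.1/334 ≈ 1490 Hz.
On reflection it acts as a source moving away from the stationary detector: f₂ = f₁ · v/(v + u) = 1490 × 334/335.9 ≈ 1482 Hz.

1482 Hz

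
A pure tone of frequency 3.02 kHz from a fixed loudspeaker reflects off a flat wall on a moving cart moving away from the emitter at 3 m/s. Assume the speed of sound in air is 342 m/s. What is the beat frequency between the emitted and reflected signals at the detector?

At the flat wall on a moving cart (a moving observer), f₁ = f₀ · (v − u)/v = 3.02 × 339/342 ≈ 2.9935 kHz.
The reflection then acts as a moving source: f₂ = f₁ · v/(v + u) ≈ 2.9675 kHz.
Equivalently f₂ = f₀ · (v − u)/(v + u).
Beat frequency (with f₀ = 3020 Hz): |f₂ − f₀| = 2u·f₀/(v + u) = 2 × 3 × 3020/345 ≈ 52.5 Hz.

52.5 Hz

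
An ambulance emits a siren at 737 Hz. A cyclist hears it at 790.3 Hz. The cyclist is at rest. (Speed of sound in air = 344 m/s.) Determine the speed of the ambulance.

f' > f, so the ambulance is approaching.
f' = f · v/(v − v_s) ⇒ v_s = v · |1 − f/f'|.
v_s = 344 × |1 − 737/790.3| = 344 × 0.06744 ≈ 23.2 m/s.

23.2 m/s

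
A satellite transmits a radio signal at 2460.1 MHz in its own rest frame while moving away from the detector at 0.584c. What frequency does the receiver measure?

Relativistic Doppler for frequency: f' = f₀ · √((1 − β)/(1 + β)).
f' = 2460.1 × √(0.4160/1.5840) = 2460.1 × 0.51247 ≈ 1260.7 MHz.

1260.7 MHz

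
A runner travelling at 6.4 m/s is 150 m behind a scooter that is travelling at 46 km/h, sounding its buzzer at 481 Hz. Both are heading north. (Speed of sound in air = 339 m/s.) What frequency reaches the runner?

472 Hz

46 km/h = 12.78 m/s.
The runner is behind, so the scooter is moving away from it while the runner is moving toward the scooter.
With source receding and observer approaching, f' = f · (v + v_o)/(v + v_s).
f' = 481 × (339 + 6.4)/(339 + 12.78) = 481 × 345.4/351.78 ≈ 472 Hz.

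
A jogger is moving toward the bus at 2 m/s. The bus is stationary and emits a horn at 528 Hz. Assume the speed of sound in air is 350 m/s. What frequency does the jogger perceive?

531 Hz

Moving observer, stationary source: f' = f · (v + v_o)/v.
f' = 528 × (350 + 2)/350 = 528 × 352/350 ≈ 531 Hz.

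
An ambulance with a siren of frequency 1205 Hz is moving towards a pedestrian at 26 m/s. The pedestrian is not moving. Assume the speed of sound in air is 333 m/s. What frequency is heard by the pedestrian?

1307 Hz

Moving source, stationary observer: f' = f · v/(v − v_s) since the source is approaching.
f' = 1205 × 333/(333 − 26) = 1205 × 333/307 ≈ 1307 Hz.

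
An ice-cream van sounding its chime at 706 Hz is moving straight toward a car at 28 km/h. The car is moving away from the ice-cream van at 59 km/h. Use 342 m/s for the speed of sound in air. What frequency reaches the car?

688 Hz

28 km/h = 7.778 m/s; 59 km/h = 16.39 m/s.
Both move, so f' = f · (v − v_o)/(v − v_s).
f' = 706 × (342 − 16.39)/(342 − 7.778) = 706 × 325.61/334.22 ≈ 688 Hz.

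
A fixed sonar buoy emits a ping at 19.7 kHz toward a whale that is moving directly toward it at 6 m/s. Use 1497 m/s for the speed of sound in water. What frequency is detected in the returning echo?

19.86 kHz

At the whale (a moving observer), f₁ = f₀ · (v + u)/v = 19.7 × 1503/1497 ≈ 19.78 kHz.
On reflection it acts as a source moving toward the stationary detector: f₂ = f₁ · v/(v − u) = 19.78 × 1497/1491 ≈ 19.86 kHz.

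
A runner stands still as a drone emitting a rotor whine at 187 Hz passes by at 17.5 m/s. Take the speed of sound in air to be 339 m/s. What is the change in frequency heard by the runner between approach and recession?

19.4 Hz

Approaching: f₁ = f · v/(v − v_s) = 187 × 339/321.5 ≈ 197.2 Hz.
Receding: f₂ = f · v/(v + v_s) = 187 × 339/356.5 ≈ 177.8 Hz.
Drop: f₁ − f₂ = 2f·v·v_s/(v² − v_s²) = 2 × 187 × 339 × 17.5/(339² − 17.5²) ≈ 19.4 Hz.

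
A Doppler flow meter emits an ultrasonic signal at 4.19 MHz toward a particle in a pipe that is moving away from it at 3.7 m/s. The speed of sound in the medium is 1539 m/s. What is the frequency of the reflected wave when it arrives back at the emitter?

At the particle in a pipe (a moving observer), f₁ = f₀ · (v − u)/v = 4.19 × 1535.3/1539 ≈ 4.180 MHz.
On reflection it acts as a source moving away from the stationary detector: f₂ = f₁ · v/(v + u) = 4.180 × 1539/1542.7 ≈ 4.170 MHz.
Equivalently f₂ = f₀ · (v − u)/(v + u).

4.170 MHz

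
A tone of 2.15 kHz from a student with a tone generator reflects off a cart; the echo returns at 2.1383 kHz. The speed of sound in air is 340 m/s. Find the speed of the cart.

Double Doppler shift off a moving reflector: f₂ = f₀ · (v + u)/(v − u) (u > 0 toward emitter).
Rearranging, u = v · (f₂ − f₀)/(f₂ + f₀) = 340 × -0.0117/4.2883 ≈ -0.93 m/s.
So the cart is moving at 0.93 m/s away from the emitter.

0.93 m/s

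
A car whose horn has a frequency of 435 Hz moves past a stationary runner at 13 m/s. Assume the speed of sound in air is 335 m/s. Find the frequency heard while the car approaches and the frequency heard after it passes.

453 Hz approaching; 419 Hz receding

Approaching: f₁ = f · v/(v − v_s) = 435 × 335/322 ≈ 453 Hz.
Receding: f₂ = f · v/(v + v_s) = 435 × 335/348 ≈ 419 Hz.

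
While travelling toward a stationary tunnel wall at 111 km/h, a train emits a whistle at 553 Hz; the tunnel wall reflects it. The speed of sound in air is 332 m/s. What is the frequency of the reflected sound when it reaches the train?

666 Hz

111 km/h = 30.83 m/s.
The tunnel wall receives the sound from a moving source: f₁ = f₀ · v/(v − v_e) = 553 × 332/301.17 ≈ 610 Hz.
On the return leg the train is a moving observer: f₂ = f₁ · (v + v_e)/v = 610 × 362.83/332 ≈ 666 Hz.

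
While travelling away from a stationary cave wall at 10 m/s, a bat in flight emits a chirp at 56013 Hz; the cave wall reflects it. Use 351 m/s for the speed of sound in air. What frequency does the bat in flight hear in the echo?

The cave wall receives the sound from a moving source: f₁ = f₀ · v/(v + v_e) = 56013 × 351/361 ≈ 54461 Hz.
On the return leg the bat in flight is a moving observer: f₂ = f₁ · (v − v_e)/v = 54461 × 341/351 ≈ 52910 Hz.

52910 Hz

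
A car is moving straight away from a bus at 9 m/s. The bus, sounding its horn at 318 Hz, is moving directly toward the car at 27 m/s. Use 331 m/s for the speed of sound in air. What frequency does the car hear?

337 Hz

Both move, so f' = f · (v − v_o)/(v − v_s).
f' = 318 × (331 − 9)/(331 − 27) = 318 × 322/304 ≈ 337 Hz.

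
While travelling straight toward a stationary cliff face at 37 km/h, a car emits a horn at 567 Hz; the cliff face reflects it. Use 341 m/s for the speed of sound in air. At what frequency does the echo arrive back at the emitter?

37 km/h = 10.28 m/s.
The cliff face receives the sound from a moving source: f₁ = f₀ · v/(v − v_e) = 567 × 341/330.72 ≈ 585 Hz.
On the return leg the car is a moving observer: f₂ = f₁ · (v + v_e)/v = 585 × 351.28/341 ≈ 602 Hz.

602 Hz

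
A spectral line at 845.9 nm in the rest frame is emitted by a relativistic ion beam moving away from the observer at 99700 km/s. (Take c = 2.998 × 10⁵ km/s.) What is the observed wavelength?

β = v/c = 99700/299800 = 0.3326.
Relativistic Doppler for wavelength: λ' = λ₀ · √((1 + β)/(1 − β)).
λ' = 845.9 × √(1.3326/0.6674) = 845.9 × 1.41298 ≈ 1195.2 nm.

1195.2 nm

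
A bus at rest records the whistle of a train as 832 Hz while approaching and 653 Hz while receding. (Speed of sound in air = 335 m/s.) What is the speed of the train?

f₁/f₂ = (v + v_s)/(v − v_s), so v_s = v · (f₁ − f₂)/(f₁ + f₂).
v_s = 335 × (832 − 653)/(832 + 653) = 335 × 179/1485 ≈ 40 m/s.

40 m/s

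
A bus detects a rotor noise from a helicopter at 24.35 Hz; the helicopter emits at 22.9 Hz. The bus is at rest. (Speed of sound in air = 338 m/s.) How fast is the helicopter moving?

20.1 m/s

f' > f, so the helicopter is approaching.
f' = f · v/(v − v_s) ⇒ v_s = v · |1 − f/f'|.
v_s = 338 × |1 − 22.9/24.35| = 338 × 0.05955 ≈ 20.1 m/s.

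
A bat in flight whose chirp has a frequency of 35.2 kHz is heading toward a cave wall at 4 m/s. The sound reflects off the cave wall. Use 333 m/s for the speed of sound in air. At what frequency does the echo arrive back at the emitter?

36.1 kHz

The cave wall receives the sound from a moving source: f₁ = f₀ · v/(v − v_e) = 35.2 × 333/329 ≈ 35.6 kHz.
On the return leg the bat in flight is a moving observer: f₂ = f₁ · (v + v_e)/v = 35.6 × 337/333 ≈ 36.1 kHz.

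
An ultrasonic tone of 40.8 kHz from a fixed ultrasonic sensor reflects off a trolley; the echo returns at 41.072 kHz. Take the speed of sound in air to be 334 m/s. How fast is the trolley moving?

Double Doppler shift off a moving reflector: f₂ = f₀ · (v + u)/(v − u) (u > 0 toward emitter).
Rearranging, u = v · (f₂ − f₀)/(f₂ + f₀) = 334 × 0.272/81.872 ≈ 1.11 m/s.
So the trolley is moving at 1.11 m/s toward the emitter.

1.11 m/s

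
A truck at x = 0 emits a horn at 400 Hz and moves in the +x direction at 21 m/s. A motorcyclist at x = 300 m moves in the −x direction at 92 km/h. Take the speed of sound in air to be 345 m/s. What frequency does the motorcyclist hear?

457 Hz

92 km/h = 25.56 m/s.
The observer lies on the +x side, so the source is heading toward the observer and the observer is heading toward the source.
General Doppler shift: f' = f · (v + v_o)/(v − v_s).
f' = 400 × (345 + 25.56)/(345 − 21) = 400 × 370.56/324 ≈ 457 Hz.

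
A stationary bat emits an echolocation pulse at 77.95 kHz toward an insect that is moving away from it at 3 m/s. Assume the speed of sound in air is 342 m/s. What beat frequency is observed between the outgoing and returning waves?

At the insect (a moving observer), f₁ = f₀ · (v − u)/v = 77.95 × 339/342 ≈ 77.266 kHz.
The reflection then acts as a moving source: f₂ = f₁ · v/(v + u) ≈ 76.594 kHz.
Beat frequency (with f₀ = 77950 Hz): |f₂ − f₀| = 2u·f₀/(v + u) = 2 × 3 × 77950/345 ≈ 1356 Hz.

1356 Hz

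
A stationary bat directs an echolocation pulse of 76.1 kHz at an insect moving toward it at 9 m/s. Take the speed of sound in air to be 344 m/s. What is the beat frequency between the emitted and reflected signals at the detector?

4089 Hz

The insect first receives the wave as a moving observer: f₁ = f₀ · (v + u)/v = 76.1 × (344 + 9)/344 ≈ 78.09 kHz.
The reflection then acts as a moving source: f₂ = f₁ · v/(v − u) ≈ 80.19 kHz.
Equivalently f₂ = f₀ · (v + u)/(v − u).
Beat frequency (with f₀ = 76100 Hz): |f₂ − f₀| = 2u·f₀/(v − u) = 2 × 9 × 76100/335 ≈ 4089 Hz.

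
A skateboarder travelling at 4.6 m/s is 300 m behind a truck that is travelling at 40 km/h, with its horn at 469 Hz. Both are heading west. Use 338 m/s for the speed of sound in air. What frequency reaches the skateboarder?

40 km/h = 11.11 m/s.
The skateboarder is behind, so the truck is moving away from it while the skateboarder is moving toward the truck.
General Doppler shift: f' = f · (v + v_o)/(v + v_s).
f' = 469 × (338 + 4.6)/(338 + 11.11) = 469 × 342.6/349.11 ≈ 460 Hz.

460 Hz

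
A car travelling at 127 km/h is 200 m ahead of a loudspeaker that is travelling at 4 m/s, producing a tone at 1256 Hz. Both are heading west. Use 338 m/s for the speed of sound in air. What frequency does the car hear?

127 km/h = 35.28 m/s.
The car is ahead, so the loudspeaker is moving toward it while the car is moving away from the loudspeaker.
General Doppler shift: f' = f · (v − v_o)/(v − v_s).
f' = 1256 × (338 − 35.28)/(338 − 4) = 1256 × 302.72/334 ≈ 1138 Hz.

1138 Hz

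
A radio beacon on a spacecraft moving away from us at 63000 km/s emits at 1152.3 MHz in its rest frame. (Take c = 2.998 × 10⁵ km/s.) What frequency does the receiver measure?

930.9 MHz

β = v/c = 63000/299800 = 0.2101.
Relativistic Doppler for frequency: f' = f₀ · √((1 − β)/(1 + β)).
f' = 1152.3 × √(0.7899/1.2101) = 1152.3 × 0.80790 ≈ 930.9 MHz.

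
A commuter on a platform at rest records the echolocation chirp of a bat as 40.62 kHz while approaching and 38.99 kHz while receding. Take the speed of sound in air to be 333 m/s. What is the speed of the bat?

6.8 m/s

f₁/f₂ = (v + v_s)/(v − v_s), so v_s = v · (f₁ − f₂)/(f₁ + f₂).
v_s = 333 × (40.62 − 38.99)/(40.62 + 38.99) = 333 × 1.63/79.61 ≈ 6.8 m/s.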